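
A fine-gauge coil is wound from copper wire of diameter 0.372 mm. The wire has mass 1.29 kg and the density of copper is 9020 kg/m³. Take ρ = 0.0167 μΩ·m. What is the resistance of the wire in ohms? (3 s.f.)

202 Ω

ρ = 0.0167 μΩ·m = 1.67×10^-8 Ω·m
A = π(d/2)² = π(1.8600e-04 m)² = 1.0869e-07 m²
L = m/(density·A) = 1.29/(9020×1.0869e-07) = 1316 m
R = ρL/A = (1.67×10^-8)(1316)/(1.0869e-07) = 202 Ω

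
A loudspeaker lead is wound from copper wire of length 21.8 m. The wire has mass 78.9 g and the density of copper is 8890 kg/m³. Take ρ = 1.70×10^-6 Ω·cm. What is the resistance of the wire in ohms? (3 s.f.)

ρ = 1.70×10^-6 Ω·cm = 1.70×10^-8 Ω·m
A = m/(density·L) = 0.0789/(8890×21.8) = 4.0712e-07 m²
R = ρL/A = (1.70×10^-8)(21.8)/(4.0712e-07) = 0.910 Ω

0.910 Ω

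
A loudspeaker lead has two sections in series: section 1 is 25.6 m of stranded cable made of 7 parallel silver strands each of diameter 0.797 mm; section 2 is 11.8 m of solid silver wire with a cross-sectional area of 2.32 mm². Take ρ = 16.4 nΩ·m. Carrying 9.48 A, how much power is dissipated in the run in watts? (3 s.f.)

ρ = 16.4 nΩ·m = 1.64×10^-8 Ω·m
Section 1: A_strand = π(3.9850e-04)² = 4.989e-07 m²; R₁ = ρL/(N·A_s) = (1.64×10^-8)(25.6)/(7×4.989e-07) = 0.1202 Ω
Section 2: A = 2.32 mm² = 2.320e-06 m²
R₂ = (1.64×10^-8)(11.8)/(2.320e-06) = 0.08341 Ω
R = R₁ + R₂ = 0.2036 Ω
P = I²R = (9.48)² × 0.2036 = 18.3 W

18.3 W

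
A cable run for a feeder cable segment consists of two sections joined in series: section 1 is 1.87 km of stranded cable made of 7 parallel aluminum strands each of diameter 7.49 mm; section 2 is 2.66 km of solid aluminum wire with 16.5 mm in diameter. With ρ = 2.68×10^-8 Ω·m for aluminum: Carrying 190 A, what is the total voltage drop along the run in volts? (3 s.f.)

Section 1: A_strand = π(3.7450e-03)² = 4.406e-05 m²; R₁ = ρL/(N·A_s) = (2.68×10^-8)(1870)/(7×4.406e-05) = 0.1625 Ω
Section 2: A = π(d/2)² = π(8.2500e-03 m)² = 2.138e-04 m²
R₂ = (2.68×10^-8)(2660)/(2.138e-04) = 0.3334 Ω
R = R₁ + R₂ = 0.4959 Ω
V = IR = 190 × 0.4959 = 94.2 V

94.2 V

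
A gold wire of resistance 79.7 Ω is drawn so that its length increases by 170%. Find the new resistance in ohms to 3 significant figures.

581 Ω

k = 1 + 170/100 = 2.7; volume constant ⇒ A' = A/k, so R' = k²R.
R' = 7.29 × 79.7 = 581 Ω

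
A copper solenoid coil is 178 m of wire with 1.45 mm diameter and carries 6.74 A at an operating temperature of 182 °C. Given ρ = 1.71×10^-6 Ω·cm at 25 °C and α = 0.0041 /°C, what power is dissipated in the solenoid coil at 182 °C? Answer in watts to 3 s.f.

138 W

ρ = 1.71×10^-6 Ω·cm = 1.71×10^-8 Ω·m
A = π(d/2)² = π(7.2500e-04 m)² = 1.651e-06 m²
R₍25₎ = ρL/A = (1.71×10^-8)(178)/(1.651e-06) = 1.843 Ω
R₍182₎ = R₍25₎(1 + αΔT) = 1.843 × (1 + 0.0041×157) = 3.03 Ω
P = I²R = (6.74)² × 3.03 = 138 W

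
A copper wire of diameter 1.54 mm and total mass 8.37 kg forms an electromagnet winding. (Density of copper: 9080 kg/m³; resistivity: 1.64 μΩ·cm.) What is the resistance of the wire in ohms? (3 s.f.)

4.36 Ω

ρ = 1.64 μΩ·cm = 1.64×10^-8 Ω·m
A = π(d/2)² = π(7.7000e-04 m)² = 1.8627e-06 m²
L = m/(density·A) = 8.37/(9080×1.8627e-06) = 494.9 m
R = ρL/A = (1.64×10^-8)(494.9)/(1.8627e-06) = 4.36 Ω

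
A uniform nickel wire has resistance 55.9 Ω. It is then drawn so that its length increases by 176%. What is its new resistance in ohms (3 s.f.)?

426 Ω

k = 1 + 176/100 = 2.76; volume constant ⇒ A' = A/k, so R' = k²R.
R' = 7.618 × 55.9 = 426 Ω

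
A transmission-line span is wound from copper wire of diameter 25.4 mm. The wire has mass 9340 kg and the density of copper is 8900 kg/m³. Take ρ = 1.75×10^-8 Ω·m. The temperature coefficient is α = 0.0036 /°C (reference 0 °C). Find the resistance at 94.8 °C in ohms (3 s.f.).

A = π(d/2)² = π(1.2700e-02 m)² = 5.0671e-04 m²
L = m/(density·A) = 9340/(8900×5.0671e-04) = 2071 m
R = ρL/A = (1.75×10^-8)(2071)/(5.0671e-04) = 0.07153 Ω
R(94.8 °C) = 0.07153 × (1 + 0.0036×94.8) = 0.0959 Ω

0.0959 Ω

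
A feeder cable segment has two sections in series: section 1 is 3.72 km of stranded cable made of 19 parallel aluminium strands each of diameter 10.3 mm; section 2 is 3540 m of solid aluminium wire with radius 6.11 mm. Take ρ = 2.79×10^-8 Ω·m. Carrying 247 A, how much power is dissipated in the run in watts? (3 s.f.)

55400 W

Section 1: A_strand = π(5.1500e-03)² = 8.332e-05 m²; R₁ = ρL/(N·A_s) = (2.79×10^-8)(3720)/(19×8.332e-05) = 0.06556 Ω
Section 2: A = πr² = π(6.1100e-03 m)² = 1.173e-04 m²
R₂ = (2.79×10^-8)(3540)/(1.173e-04) = 0.8421 Ω
R = R₁ + R₂ = 0.9077 Ω
P = I²R = (247)² × 0.9077 = 55400 W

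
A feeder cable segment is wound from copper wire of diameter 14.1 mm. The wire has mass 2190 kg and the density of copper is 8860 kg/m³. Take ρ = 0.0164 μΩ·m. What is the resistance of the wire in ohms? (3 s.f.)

ρ = 0.0164 μΩ·m = 1.64×10^-8 Ω·m
A = π(d/2)² = π(7.0500e-03 m)² = 1.5615e-04 m²
L = m/(density·A) = 2190/(8860×1.5615e-04) = 1583 m
R = ρL/A = (1.64×10^-8)(1583)/(1.5615e-04) = 0.166 Ω

0.166 Ω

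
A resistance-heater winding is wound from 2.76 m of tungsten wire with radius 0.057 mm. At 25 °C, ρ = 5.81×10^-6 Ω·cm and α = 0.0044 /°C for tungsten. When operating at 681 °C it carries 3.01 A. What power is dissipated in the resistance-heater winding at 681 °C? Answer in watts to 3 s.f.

553 W

ρ = 5.81×10^-6 Ω·cm = 5.81×10^-8 Ω·m
A = πr² = π(5.7000e-05 m)² = 1.021e-08 m²
R₍25₎ = ρL/A = (5.81×10^-8)(2.76)/(1.021e-08) = 15.71 Ω
R₍681₎ = R₍25₎(1 + αΔT) = 15.71 × (1 + 0.0044×656) = 61.06 Ω
P = I²R = (3.01)² × 61.06 = 553 W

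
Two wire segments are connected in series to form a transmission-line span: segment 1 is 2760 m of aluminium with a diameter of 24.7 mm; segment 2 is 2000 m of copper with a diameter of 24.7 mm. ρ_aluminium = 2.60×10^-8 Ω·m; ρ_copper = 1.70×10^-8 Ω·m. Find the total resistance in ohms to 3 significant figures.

Segment 1: A = π(d/2)² = π(1.2350e-02 m)² = 4.792e-04 m²
R₁ = ρL/A = (2.60×10^-8)(2760)/(4.792e-04) = 0.1498 Ω
R₂ = (1.70×10^-8)(2000)/(4.792e-04) = 0.07096 Ω
R = R₁ + R₂ = 0.221 Ω

0.221 Ω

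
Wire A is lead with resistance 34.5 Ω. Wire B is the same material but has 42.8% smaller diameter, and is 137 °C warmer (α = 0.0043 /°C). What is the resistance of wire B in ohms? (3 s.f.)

R ∝ ρL/d² with ρ ∝ (1+αΔT), so R_B/R_A = (1 − 42.8/100)⁻² × (1 + 0.0043×137)
= 3.056 × 1.589 = 4.857
R_B = 4.857 × 34.5 = 168 Ω

168 Ω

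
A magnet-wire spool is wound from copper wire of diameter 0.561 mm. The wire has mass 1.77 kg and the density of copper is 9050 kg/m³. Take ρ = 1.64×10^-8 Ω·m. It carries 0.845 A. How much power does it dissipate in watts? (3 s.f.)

A = π(d/2)² = π(2.8050e-04 m)² = 2.4718e-07 m²
L = m/(density·A) = 1.77/(9050×2.4718e-07) = 791.2 m
R = ρL/A = (1.64×10^-8)(791.2)/(2.4718e-07) = 52.5 Ω
P = I²R = (0.845)² × 52.5 = 37.5 W

37.5 W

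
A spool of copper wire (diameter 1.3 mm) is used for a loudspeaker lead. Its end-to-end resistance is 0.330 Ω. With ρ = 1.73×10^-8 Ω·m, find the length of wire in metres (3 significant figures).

A = π(d/2)² = π(6.5000e-04 m)² = 1.327e-06 m²
L = RA/ρ = (0.33)(1.327e-06)/(1.73×10^-8) = 25.3 m

25.3 m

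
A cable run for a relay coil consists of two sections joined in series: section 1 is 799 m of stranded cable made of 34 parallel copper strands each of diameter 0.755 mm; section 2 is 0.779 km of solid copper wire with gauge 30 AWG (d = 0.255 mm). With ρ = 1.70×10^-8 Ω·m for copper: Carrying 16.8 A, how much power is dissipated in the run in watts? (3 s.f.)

73400 W

Section 1: A_strand = π(3.7750e-04)² = 4.477e-07 m²; R₁ = ρL/(N·A_s) = (1.70×10^-8)(799)/(34×4.477e-07) = 0.8923 Ω
Section 2: A = π(0.255/2 mm)² = π(1.2750e-04 m)² = 5.107e-08 m²
R₂ = (1.70×10^-8)(779)/(5.107e-08) = 259.3 Ω
R = R₁ + R₂ = 260.2 Ω
P = I²R = (16.8)² × 260.2 = 73400 W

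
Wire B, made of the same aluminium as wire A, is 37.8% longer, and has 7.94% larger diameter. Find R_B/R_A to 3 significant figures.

1.18

R ∝ L/d², so R_B/R_A = (1 + 37.8/100) × (1 + 7.94/100)⁻²
= 1.378 × 0.8583 = 1.18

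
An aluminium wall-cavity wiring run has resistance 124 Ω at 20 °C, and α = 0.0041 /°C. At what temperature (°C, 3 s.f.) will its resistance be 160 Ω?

90.8 °C

R = R₀(1 + α(T − T₀)) ⇒ T = T₀ + (R/R₀ − 1)/α
T = 20 + (160/124 − 1)/0.0041 = 20 + (0.2903)/0.0041 = 90.8 °C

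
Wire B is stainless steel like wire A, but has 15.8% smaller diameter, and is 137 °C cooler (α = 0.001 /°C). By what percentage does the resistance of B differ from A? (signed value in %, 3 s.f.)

R ∝ ρL/d² with ρ ∝ (1+αΔT), so R_B/R_A = (1 − 15.8/100)⁻² × (1 − 0.001×137)
= 1.411 × 0.863 = 1.217
(R_B − R_A)/R_A = 1.217 − 1 = 21.7%

21.7%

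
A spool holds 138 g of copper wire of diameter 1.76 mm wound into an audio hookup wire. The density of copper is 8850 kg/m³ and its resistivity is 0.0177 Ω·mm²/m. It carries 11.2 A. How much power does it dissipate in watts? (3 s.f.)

5.85 W

ρ = 0.0177 Ω·mm²/m = 1.77×10^-8 Ω·m
A = π(d/2)² = π(8.8000e-04 m)² = 2.4328e-06 m²
L = m/(density·A) = 0.138/(8850×2.4328e-06) = 6.409 m
R = ρL/A = (1.77×10^-8)(6.409)/(2.4328e-06) = 0.04663 Ω
P = I²R = (11.2)² × 0.04663 = 5.85 W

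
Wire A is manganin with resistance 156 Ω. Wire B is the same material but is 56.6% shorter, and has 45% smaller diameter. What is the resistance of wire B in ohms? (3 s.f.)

224 Ω

R ∝ L/d², so R_B/R_A = (1 − 56.6/100) × (1 − 45/100)⁻²
= 0.434 × 3.306 = 1.435
R_B = 1.435 × 156 = 224 Ω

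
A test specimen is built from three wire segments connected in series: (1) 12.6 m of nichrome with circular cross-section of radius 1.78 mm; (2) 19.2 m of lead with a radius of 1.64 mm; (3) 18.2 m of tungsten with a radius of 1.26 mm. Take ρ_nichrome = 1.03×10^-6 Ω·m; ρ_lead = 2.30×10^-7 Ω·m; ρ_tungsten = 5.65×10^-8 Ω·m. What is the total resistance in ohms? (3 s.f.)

Seg 1: A = πr² = π(1.7800e-03 m)² = 9.954e-06 m²
R_1 = (1.03×10^-6)(12.6)/(9.954e-06) = 1.304 Ω
Seg 2: A = πr² = π(1.6400e-03 m)² = 8.450e-06 m²
R_2 = (2.30×10^-7)(19.2)/(8.450e-06) = 0.5226 Ω
Seg 3: A = πr² = π(1.2600e-03 m)² = 4.988e-06 m²
R_3 = (5.65×10^-8)(18.2)/(4.988e-06) = 0.2062 Ω
R_total = R_1 + R_2 + R_3 = 2.03 Ω

2.03 Ω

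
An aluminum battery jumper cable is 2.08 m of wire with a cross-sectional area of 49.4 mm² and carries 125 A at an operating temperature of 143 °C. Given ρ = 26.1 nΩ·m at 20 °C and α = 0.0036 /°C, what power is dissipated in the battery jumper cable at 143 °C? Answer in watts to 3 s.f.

ρ = 26.1 nΩ·m = 2.61×10^-8 Ω·m
A = 49.4 mm² = 4.940e-05 m²
R₍20₎ = ρL/A = (2.61×10^-8)(2.08)/(4.940e-05) = 0.001099 Ω
R₍143₎ = R₍20₎(1 + αΔT) = 0.001099 × (1 + 0.0036×123) = 0.001586 Ω
P = I²R = (125)² × 0.001586 = 24.8 W

24.8 W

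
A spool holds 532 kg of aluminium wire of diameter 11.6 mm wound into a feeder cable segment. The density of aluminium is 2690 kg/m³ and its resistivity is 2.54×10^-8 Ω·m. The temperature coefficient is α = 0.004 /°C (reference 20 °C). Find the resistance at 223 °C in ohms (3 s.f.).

A = π(d/2)² = π(5.8000e-03 m)² = 1.0568e-04 m²
L = m/(density·A) = 532/(2690×1.0568e-04) = 1871 m
R = ρL/A = (2.54×10^-8)(1871)/(1.0568e-04) = 0.4498 Ω
R(223 °C) = 0.4498 × (1 + 0.004×203) = 0.815 Ω

0.815 Ω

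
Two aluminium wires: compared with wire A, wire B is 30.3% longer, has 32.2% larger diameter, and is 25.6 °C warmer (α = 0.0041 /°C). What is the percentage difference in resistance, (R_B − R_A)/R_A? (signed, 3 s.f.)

-17.6%

R ∝ ρL/d² with ρ ∝ (1+αΔT), so R_B/R_A = (1 + 30.3/100) × (1 + 32.2/100)⁻² × (1 + 0.0041×25.6)
= 1.303 × 0.5722 × 1.105 = 0.8238
(R_B − R_A)/R_A = 0.8238 − 1 = -17.6%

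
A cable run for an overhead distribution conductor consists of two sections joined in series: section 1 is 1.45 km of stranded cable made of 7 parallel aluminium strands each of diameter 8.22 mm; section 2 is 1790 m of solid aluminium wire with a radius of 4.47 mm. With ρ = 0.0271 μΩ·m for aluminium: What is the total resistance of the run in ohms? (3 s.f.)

0.879 Ω

ρ = 0.0271 μΩ·m = 2.71×10^-8 Ω·m
Section 1: A_strand = π(4.1100e-03)² = 5.307e-05 m²; R₁ = ρL/(N·A_s) = (2.71×10^-8)(1450)/(7×5.307e-05) = 0.1058 Ω
Section 2: A = πr² = π(4.4700e-03 m)² = 6.277e-05 m²
R₂ = (2.71×10^-8)(1790)/(6.277e-05) = 0.7728 Ω
R = R₁ + R₂ = 0.879 Ω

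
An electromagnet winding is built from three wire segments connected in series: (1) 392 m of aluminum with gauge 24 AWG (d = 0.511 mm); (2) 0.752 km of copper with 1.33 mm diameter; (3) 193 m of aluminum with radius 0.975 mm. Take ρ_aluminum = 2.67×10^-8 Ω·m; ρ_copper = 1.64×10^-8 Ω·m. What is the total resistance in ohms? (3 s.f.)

Seg 1: A = π(0.511/2 mm)² = π(2.5550e-04 m)² = 2.051e-07 m²
R_1 = (2.67×10^-8)(392)/(2.051e-07) = 51.03 Ω
Seg 2: A = π(d/2)² = π(6.6500e-04 m)² = 1.389e-06 m²
R_2 = (1.64×10^-8)(752)/(1.389e-06) = 8.877 Ω
Seg 3: A = πr² = π(9.7500e-04 m)² = 2.986e-06 m²
R_3 = (2.67×10^-8)(193)/(2.986e-06) = 1.725 Ω
R_total = R_1 + R_2 + R_3 = 61.6 Ω

61.6 Ω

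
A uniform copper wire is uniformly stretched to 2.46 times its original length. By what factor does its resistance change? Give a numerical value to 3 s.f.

6.05

Volume constant ⇒ A' = A/k with k = 2.46. R' = ρ(kL)/(A/k) = k²R.
Factor = 6.05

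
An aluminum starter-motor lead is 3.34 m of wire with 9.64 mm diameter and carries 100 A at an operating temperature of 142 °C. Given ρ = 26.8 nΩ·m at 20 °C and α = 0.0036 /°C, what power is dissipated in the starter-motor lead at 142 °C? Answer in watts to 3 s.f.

17.7 W

ρ = 26.8 nΩ·m = 2.68×10^-8 Ω·m
A = π(d/2)² = π(4.8200e-03 m)² = 7.299e-05 m²
R₍20₎ = ρL/A = (2.68×10^-8)(3.34)/(7.299e-05) = 0.001226 Ω
R₍142₎ = R₍20₎(1 + αΔT) = 0.001226 × (1 + 0.0036×122) = 0.001765 Ω
P = I²R = (100)² × 0.001765 = 17.7 W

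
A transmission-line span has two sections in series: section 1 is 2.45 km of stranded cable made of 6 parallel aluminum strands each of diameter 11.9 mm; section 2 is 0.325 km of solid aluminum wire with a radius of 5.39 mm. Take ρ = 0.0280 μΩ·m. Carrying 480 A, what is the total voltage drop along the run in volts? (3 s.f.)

ρ = 0.0280 μΩ·m = 2.80×10^-8 Ω·m
Section 1: A_strand = π(5.9500e-03)² = 1.112e-04 m²; R₁ = ρL/(N·A_s) = (2.80×10^-8)(2450)/(6×1.112e-04) = 0.1028 Ω
Section 2: A = πr² = π(5.3900e-03 m)² = 9.127e-05 m²
R₂ = (2.80×10^-8)(325)/(9.127e-05) = 0.0997 Ω
R = R₁ + R₂ = 0.2025 Ω
V = IR = 480 × 0.2025 = 97.2 V

97.2 V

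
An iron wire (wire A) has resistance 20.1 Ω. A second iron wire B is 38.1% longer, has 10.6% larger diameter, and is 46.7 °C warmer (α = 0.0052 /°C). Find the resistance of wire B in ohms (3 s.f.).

28.2 Ω

R ∝ ρL/d² with ρ ∝ (1+αΔT), so R_B/R_A = (1 + 38.1/100) × (1 + 10.6/100)⁻² × (1 + 0.0052×46.7)
= 1.381 × 0.8175 × 1.243 = 1.403
R_B = 1.403 × 20.1 = 28.2 Ω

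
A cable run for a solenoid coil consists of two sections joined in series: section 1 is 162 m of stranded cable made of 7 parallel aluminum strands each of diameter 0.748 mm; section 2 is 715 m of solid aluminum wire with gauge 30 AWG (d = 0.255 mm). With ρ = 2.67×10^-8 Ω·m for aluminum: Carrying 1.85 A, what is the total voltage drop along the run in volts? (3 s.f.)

694 V

Section 1: A_strand = π(3.7400e-04)² = 4.394e-07 m²; R₁ = ρL/(N·A_s) = (2.67×10^-8)(162)/(7×4.394e-07) = 1.406 Ω
Section 2: A = π(0.255/2 mm)² = π(1.2750e-04 m)² = 5.107e-08 m²
R₂ = (2.67×10^-8)(715)/(5.107e-08) = 373.8 Ω
R = R₁ + R₂ = 375.2 Ω
V = IR = 1.85 × 375.2 = 694 V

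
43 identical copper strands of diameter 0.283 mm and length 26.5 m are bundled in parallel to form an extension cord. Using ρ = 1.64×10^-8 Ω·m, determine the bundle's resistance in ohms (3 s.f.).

A_strand = π(1.4150e-04 m)² = 6.290e-08 m²
R_strand = ρL/A = (1.64×10^-8)(26.5)/(6.290e-08) = 6.909 Ω
R_total = R_strand/N = 6.909/43 = 0.161 Ω

0.161 Ω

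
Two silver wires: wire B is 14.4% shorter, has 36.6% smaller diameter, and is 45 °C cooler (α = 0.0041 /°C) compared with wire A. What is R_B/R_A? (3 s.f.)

R ∝ ρL/d² with ρ ∝ (1+αΔT), so R_B/R_A = (1 − 14.4/100) × (1 − 36.6/100)⁻² × (1 − 0.0041×45)
= 0.856 × 2.488 × 0.8155 = 1.74

1.74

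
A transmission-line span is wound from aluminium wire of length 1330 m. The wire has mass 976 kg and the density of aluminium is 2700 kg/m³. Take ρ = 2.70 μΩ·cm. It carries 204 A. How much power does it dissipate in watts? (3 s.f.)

ρ = 2.70 μΩ·cm = 2.70×10^-8 Ω·m
A = m/(density·L) = 976/(2700×1330) = 2.7179e-04 m²
R = ρL/A = (2.70×10^-8)(1330)/(2.7179e-04) = 0.1321 Ω
P = I²R = (204)² × 0.1321 = 5500 W

5500 W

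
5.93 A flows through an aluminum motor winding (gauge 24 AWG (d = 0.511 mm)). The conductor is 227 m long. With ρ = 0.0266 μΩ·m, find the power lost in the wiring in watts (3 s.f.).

ρ = 0.0266 μΩ·m = 2.66×10^-8 Ω·m
A = π(0.511/2 mm)² = π(2.5550e-04 m)² = 2.051e-07 m²
R = ρL/A = (2.66×10^-8)(227)/(2.051e-07) = 29.44 Ω
P = I²R = (5.93)² × 29.44 = 1040 W

1040 W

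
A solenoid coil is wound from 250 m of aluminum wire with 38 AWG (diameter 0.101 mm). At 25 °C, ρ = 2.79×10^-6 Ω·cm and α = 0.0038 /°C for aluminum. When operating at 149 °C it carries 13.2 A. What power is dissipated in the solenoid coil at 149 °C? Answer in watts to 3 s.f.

ρ = 2.79×10^-6 Ω·cm = 2.79×10^-8 Ω·m
A = π(0.101/2 mm)² = π(5.0500e-05 m)² = 8.012e-09 m²
R₍25₎ = ρL/A = (2.79×10^-8)(250)/(8.012e-09) = 870.6 Ω
R₍149₎ = R₍25₎(1 + αΔT) = 870.6 × (1 + 0.0038×124) = 1281 Ω
P = I²R = (13.2)² × 1281 = 2.23×10^5 W

2.23×10^5 W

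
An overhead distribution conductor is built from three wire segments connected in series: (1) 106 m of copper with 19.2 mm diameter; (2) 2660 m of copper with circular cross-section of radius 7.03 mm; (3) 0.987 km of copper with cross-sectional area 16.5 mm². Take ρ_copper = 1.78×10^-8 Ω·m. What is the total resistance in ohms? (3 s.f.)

Seg 1: A = π(d/2)² = π(9.6000e-03 m)² = 2.895e-04 m²
R_1 = (1.78×10^-8)(106)/(2.895e-04) = 0.006517 Ω
Seg 2: A = πr² = π(7.0300e-03 m)² = 1.553e-04 m²
R_2 = (1.78×10^-8)(2660)/(1.553e-04) = 0.305 Ω
Seg 3: A = 16.5 mm² = 1.650e-05 m²
R_3 = (1.78×10^-8)(987)/(1.650e-05) = 1.065 Ω
R_total = R_1 + R_2 + R_3 = 1.38 Ω

1.38 Ω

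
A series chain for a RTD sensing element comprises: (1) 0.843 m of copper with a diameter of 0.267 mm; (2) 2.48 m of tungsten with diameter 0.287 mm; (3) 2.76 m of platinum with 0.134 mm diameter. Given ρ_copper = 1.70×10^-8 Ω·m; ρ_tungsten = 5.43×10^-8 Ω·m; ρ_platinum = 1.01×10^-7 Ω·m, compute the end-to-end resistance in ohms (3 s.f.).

Seg 1: A = π(d/2)² = π(1.3350e-04 m)² = 5.599e-08 m²
R_1 = (1.70×10^-8)(0.843)/(5.599e-08) = 0.256 Ω
Seg 2: A = π(d/2)² = π(1.4350e-04 m)² = 6.469e-08 m²
R_2 = (5.43×10^-8)(2.48)/(6.469e-08) = 2.082 Ω
Seg 3: A = π(d/2)² = π(6.7000e-05 m)² = 1.410e-08 m²
R_3 = (1.01×10^-7)(2.76)/(1.410e-08) = 19.77 Ω
R_total = R_1 + R_2 + R_3 = 22.1 Ω

22.1 Ω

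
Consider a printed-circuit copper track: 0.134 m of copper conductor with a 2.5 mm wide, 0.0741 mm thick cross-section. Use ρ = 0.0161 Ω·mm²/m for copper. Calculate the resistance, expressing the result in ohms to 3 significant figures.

0.0116 Ω

ρ = 0.0161 Ω·mm²/m = 1.61×10^-8 Ω·m
A = 2.5 × 0.0741 mm² = 0.185 mm² = 1.852e-07 m²
R = ρL/A = (1.61×10^-8)(0.134 m)/(1.852e-07 m²) = 0.0116 Ω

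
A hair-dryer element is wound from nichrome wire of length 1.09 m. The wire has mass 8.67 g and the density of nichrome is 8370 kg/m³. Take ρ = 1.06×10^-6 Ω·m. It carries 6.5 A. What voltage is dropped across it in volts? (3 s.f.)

7.90 V

A = m/(density·L) = 0.00867/(8370×1.09) = 9.5031e-07 m²
R = ρL/A = (1.06×10^-6)(1.09)/(9.5031e-07) = 1.216 Ω
V = IR = 6.5 × 1.216 = 7.90 V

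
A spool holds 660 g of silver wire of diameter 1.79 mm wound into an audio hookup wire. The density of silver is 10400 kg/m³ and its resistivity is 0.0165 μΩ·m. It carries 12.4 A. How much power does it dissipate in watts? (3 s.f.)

ρ = 0.0165 μΩ·m = 1.65×10^-8 Ω·m
A = π(d/2)² = π(8.9500e-04 m)² = 2.5165e-06 m²
L = m/(density·A) = 0.66/(10400×2.5165e-06) = 25.22 m
R = ρL/A = (1.65×10^-8)(25.22)/(2.5165e-06) = 0.1653 Ω
P = I²R = (12.4)² × 0.1653 = 25.4 W

25.4 W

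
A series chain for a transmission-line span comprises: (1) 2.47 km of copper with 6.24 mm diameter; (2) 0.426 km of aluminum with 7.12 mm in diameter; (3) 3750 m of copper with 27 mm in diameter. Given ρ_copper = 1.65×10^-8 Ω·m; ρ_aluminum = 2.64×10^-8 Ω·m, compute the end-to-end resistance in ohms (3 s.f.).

1.72 Ω

Seg 1: A = π(d/2)² = π(3.1200e-03 m)² = 3.058e-05 m²
R_1 = (1.65×10^-8)(2470)/(3.058e-05) = 1.333 Ω
Seg 2: A = π(d/2)² = π(3.5600e-03 m)² = 3.982e-05 m²
R_2 = (2.64×10^-8)(426)/(3.982e-05) = 0.2825 Ω
Seg 3: A = π(d/2)² = π(1.3500e-02 m)² = 5.726e-04 m²
R_3 = (1.65×10^-8)(3750)/(5.726e-04) = 0.1081 Ω
R_total = R_1 + R_2 + R_3 = 1.72 Ω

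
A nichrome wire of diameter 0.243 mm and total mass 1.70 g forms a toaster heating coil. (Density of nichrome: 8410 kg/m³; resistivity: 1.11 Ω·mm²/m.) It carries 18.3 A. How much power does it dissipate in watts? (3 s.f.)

ρ = 1.11 Ω·mm²/m = 1.11×10^-6 Ω·m
A = π(d/2)² = π(1.2150e-04 m)² = 4.6377e-08 m²
L = m/(density·A) = 0.0017/(8410×4.6377e-08) = 4.359 m
R = ρL/A = (1.11×10^-6)(4.359)/(4.6377e-08) = 104.3 Ω
P = I²R = (18.3)² × 104.3 = 34900 W

34900 W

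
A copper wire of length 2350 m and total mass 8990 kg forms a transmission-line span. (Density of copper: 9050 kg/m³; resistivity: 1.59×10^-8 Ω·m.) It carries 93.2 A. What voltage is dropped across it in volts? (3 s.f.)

8.24 V

A = m/(density·L) = 8990/(9050×2350) = 4.2271e-04 m²
R = ρL/A = (1.59×10^-8)(2350)/(4.2271e-04) = 0.08839 Ω
V = IR = 93.2 × 0.08839 = 8.24 V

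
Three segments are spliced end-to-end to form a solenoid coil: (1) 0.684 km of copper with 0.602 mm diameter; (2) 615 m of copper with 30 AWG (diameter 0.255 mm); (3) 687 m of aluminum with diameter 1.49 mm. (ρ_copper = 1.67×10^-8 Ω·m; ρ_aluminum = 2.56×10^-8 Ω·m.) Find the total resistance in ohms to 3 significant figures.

251 Ω

Seg 1: A = π(d/2)² = π(3.0100e-04 m)² = 2.846e-07 m²
R_1 = (1.67×10^-8)(684)/(2.846e-07) = 40.13 Ω
Seg 2: A = π(0.255/2 mm)² = π(1.2750e-04 m)² = 5.107e-08 m²
R_2 = (1.67×10^-8)(615)/(5.107e-08) = 201.1 Ω
Seg 3: A = π(d/2)² = π(7.4500e-04 m)² = 1.744e-06 m²
R_3 = (2.56×10^-8)(687)/(1.744e-06) = 10.09 Ω
R_total = R_1 + R_2 + R_3 = 251 Ω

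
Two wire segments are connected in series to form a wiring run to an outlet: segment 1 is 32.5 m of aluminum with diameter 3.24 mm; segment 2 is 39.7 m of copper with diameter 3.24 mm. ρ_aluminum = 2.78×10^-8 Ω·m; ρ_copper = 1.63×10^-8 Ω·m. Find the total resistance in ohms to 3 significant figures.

Segment 1: A = π(d/2)² = π(1.6200e-03 m)² = 8.245e-06 m²
R₁ = ρL/A = (2.78×10^-8)(32.5)/(8.245e-06) = 0.1096 Ω
R₂ = (1.63×10^-8)(39.7)/(8.245e-06) = 0.07849 Ω
R = R₁ + R₂ = 0.188 Ω

0.188 Ω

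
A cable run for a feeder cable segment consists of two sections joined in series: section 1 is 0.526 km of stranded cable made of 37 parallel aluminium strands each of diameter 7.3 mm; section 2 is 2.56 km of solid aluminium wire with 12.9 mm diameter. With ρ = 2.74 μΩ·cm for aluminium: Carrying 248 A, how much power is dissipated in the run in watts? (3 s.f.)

33600 W

ρ = 2.74 μΩ·cm = 2.74×10^-8 Ω·m
Section 1: A_strand = π(3.6500e-03)² = 4.185e-05 m²; R₁ = ρL/(N·A_s) = (2.74×10^-8)(526)/(37×4.185e-05) = 0.009307 Ω
Section 2: A = π(d/2)² = π(6.4500e-03 m)² = 1.307e-04 m²
R₂ = (2.74×10^-8)(2560)/(1.307e-04) = 0.5367 Ω
R = R₁ + R₂ = 0.546 Ω
P = I²R = (248)² × 0.546 = 33600 W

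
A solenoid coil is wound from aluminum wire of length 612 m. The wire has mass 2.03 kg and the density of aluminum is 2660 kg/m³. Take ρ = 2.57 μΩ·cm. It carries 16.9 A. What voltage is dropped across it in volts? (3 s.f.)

ρ = 2.57 μΩ·cm = 2.57×10^-8 Ω·m
A = m/(density·L) = 2.03/(2660×612) = 1.2470e-06 m²
R = ρL/A = (2.57×10^-8)(612)/(1.2470e-06) = 12.61 Ω
V = IR = 16.9 × 12.61 = 213 V

213 V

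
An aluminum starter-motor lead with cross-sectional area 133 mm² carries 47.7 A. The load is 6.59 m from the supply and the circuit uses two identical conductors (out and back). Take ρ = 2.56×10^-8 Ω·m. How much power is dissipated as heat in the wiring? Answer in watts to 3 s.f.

5.77 W

A = 133 mm² = 1.330e-04 m²
Total conductor length (both ways) L = 2 × 6.59 = 13.18 m
R = ρL/A = (2.56×10^-8)(13.18)/(1.330e-04) = 0.002537 Ω
P = I²R = (47.7)² × 0.002537 = 5.77 W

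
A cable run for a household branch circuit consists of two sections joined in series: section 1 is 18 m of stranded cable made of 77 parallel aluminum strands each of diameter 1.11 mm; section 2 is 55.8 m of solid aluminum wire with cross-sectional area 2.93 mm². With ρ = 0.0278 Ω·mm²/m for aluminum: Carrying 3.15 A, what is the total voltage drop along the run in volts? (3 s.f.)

1.69 V

ρ = 0.0278 Ω·mm²/m = 2.78×10^-8 Ω·m
Section 1: A_strand = π(5.5500e-04)² = 9.677e-07 m²; R₁ = ρL/(N·A_s) = (2.78×10^-8)(18)/(77×9.677e-07) = 0.006716 Ω
Section 2: A = 2.93 mm² = 2.930e-06 m²
R₂ = (2.78×10^-8)(55.8)/(2.930e-06) = 0.5294 Ω
R = R₁ + R₂ = 0.5361 Ω
V = IR = 3.15 × 0.5361 = 1.69 V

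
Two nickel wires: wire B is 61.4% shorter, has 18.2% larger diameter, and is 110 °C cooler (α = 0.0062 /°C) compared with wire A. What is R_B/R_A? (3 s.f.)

0.0879

R ∝ ρL/d² with ρ ∝ (1+αΔT), so R_B/R_A = (1 − 61.4/100) × (1 + 18.2/100)⁻² × (1 − 0.0062×110)
= 0.386 × 0.7158 × 0.318 = 0.0879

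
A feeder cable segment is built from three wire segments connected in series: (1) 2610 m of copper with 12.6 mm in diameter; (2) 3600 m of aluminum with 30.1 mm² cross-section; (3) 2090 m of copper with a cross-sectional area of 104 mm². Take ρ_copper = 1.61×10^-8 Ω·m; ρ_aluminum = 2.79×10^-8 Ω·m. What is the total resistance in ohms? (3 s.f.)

4.00 Ω

Seg 1: A = π(d/2)² = π(6.3000e-03 m)² = 1.247e-04 m²
R_1 = (1.61×10^-8)(2610)/(1.247e-04) = 0.337 Ω
Seg 2: A = 30.1 mm² = 3.010e-05 m²
R_2 = (2.79×10^-8)(3600)/(3.010e-05) = 3.337 Ω
Seg 3: A = 104 mm² = 1.040e-04 m²
R_3 = (1.61×10^-8)(2090)/(1.040e-04) = 0.3235 Ω
R_total = R_1 + R_2 + R_3 = 4.00 Ω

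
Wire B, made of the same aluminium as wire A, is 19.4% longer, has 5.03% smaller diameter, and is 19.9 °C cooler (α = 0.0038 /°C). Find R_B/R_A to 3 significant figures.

1.22

R ∝ ρL/d² with ρ ∝ (1+αΔT), so R_B/R_A = (1 + 19.4/100) × (1 − 5.03/100)⁻² × (1 − 0.0038×19.9)
= 1.194 × 1.109 × 0.9244 = 1.22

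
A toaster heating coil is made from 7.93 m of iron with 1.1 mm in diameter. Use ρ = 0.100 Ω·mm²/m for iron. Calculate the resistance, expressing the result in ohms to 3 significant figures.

ρ = 0.100 Ω·mm²/m = 1.00×10^-7 Ω·m
A = π(d/2)² = π(5.5000e-04 m)² = 9.503e-07 m²
R = ρL/A = (1.00×10^-7)(7.93 m)/(9.503e-07 m²) = 0.834 Ω

0.834 Ω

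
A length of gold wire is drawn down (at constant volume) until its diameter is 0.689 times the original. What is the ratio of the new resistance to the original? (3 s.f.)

Volume constant ⇒ L' = L/r² with r = 0.689. R' = ρL'/A' = ρ(L/r²)/(πr²d₀²/4) = R/r⁴.
Factor = 4.44

4.44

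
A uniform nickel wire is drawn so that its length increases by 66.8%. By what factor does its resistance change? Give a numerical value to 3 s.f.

k = 1 + 66.8/100 = 1.668; volume constant ⇒ A' = A/k, so R' = k²R.
Factor = 2.78

2.78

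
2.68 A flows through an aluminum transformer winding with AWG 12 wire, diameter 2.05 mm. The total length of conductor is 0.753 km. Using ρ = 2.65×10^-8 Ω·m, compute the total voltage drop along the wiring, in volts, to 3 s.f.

16.2 V

A = π(2.05/2 mm)² = π(1.0250e-03 m)² = 3.301e-06 m²
R = ρL/A = (2.65×10^-8)(753)/(3.301e-06) = 6.046 Ω
V = IR = 2.68 × 6.046 = 16.2 V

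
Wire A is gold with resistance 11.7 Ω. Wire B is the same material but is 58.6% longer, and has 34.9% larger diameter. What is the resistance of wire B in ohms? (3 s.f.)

10.2 Ω

R ∝ L/d², so R_B/R_A = (1 + 58.6/100) × (1 + 34.9/100)⁻²
= 1.586 × 0.5495 = 0.8715
R_B = 0.8715 × 11.7 = 10.2 Ω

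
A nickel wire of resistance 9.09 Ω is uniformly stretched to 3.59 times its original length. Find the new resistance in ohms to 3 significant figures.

Volume constant ⇒ A' = A/k with k = 3.59. R' = ρ(kL)/(A/k) = k²R.
R' = 12.89 × 9.09 = 117 Ω

117 Ω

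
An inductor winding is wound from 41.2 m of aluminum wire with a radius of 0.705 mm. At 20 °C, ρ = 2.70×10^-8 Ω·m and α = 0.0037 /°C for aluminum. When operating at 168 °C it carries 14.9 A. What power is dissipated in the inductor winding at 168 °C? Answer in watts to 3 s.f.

A = πr² = π(7.0500e-04 m)² = 1.561e-06 m²
R₍20₎ = ρL/A = (2.70×10^-8)(41.2)/(1.561e-06) = 0.7124 Ω
R₍168₎ = R₍20₎(1 + αΔT) = 0.7124 × (1 + 0.0037×148) = 1.103 Ω
P = I²R = (14.9)² × 1.103 = 245 W

245 W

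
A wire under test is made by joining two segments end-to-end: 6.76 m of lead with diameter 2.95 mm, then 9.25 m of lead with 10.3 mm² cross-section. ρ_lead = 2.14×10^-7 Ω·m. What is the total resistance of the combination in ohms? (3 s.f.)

0.404 Ω

Segment 1: A = π(d/2)² = π(1.4750e-03 m)² = 6.835e-06 m²
R₁ = ρL/A = (2.14×10^-7)(6.76)/(6.835e-06) = 0.2117 Ω
Segment 2: A = 10.3 mm² = 1.030e-05 m²
R₂ = (2.14×10^-7)(9.25)/(1.030e-05) = 0.1922 Ω
R = R₁ + R₂ = 0.404 Ω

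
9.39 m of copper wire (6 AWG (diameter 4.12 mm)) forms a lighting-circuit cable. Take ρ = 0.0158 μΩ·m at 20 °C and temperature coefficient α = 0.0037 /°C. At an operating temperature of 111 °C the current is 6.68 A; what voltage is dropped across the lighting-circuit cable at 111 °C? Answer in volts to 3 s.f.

ρ = 0.0158 μΩ·m = 1.58×10^-8 Ω·m
A = π(4.12/2 mm)² = π(2.0600e-03 m)² = 1.333e-05 m²
R₍20₎ = ρL/A = (1.58×10^-8)(9.39)/(1.333e-05) = 0.01113 Ω
R₍111₎ = R₍20₎(1 + αΔT) = 0.01113 × (1 + 0.0037×91) = 0.01488 Ω
V = IR = 6.68 × 0.01488 = 0.0994 V

0.0994 V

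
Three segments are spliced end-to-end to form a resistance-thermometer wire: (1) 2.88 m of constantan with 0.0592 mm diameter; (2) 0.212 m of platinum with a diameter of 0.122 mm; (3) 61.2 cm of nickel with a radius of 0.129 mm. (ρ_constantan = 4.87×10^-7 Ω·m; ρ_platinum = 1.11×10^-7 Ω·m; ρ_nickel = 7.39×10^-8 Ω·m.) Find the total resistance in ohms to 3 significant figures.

512 Ω

Seg 1: A = π(d/2)² = π(2.9600e-05 m)² = 2.753e-09 m²
R_1 = (4.87×10^-7)(2.88)/(2.753e-09) = 509.6 Ω
Seg 2: A = π(d/2)² = π(6.1000e-05 m)² = 1.169e-08 m²
R_2 = (1.11×10^-7)(0.212)/(1.169e-08) = 2.013 Ω
Seg 3: A = πr² = π(1.2900e-04 m)² = 5.228e-08 m²
R_3 = (7.39×10^-8)(0.612)/(5.228e-08) = 0.8651 Ω
R_total = R_1 + R_2 + R_3 = 512 Ω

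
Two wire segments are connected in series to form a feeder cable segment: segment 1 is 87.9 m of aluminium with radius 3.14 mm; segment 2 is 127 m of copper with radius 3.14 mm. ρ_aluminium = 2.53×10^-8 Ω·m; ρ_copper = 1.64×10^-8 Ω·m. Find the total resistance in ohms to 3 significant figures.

0.139 Ω

Segment 1: A = πr² = π(3.1400e-03 m)² = 3.097e-05 m²
R₁ = ρL/A = (2.53×10^-8)(87.9)/(3.097e-05) = 0.0718 Ω
R₂ = (1.64×10^-8)(127)/(3.097e-05) = 0.06724 Ω
R = R₁ + R₂ = 0.139 Ω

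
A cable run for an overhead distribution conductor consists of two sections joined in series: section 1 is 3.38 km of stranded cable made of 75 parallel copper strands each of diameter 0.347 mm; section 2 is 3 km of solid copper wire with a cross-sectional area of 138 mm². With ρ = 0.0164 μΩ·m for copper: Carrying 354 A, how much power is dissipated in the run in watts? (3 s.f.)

1.02×10^6 W

ρ = 0.0164 μΩ·m = 1.64×10^-8 Ω·m
Section 1: A_strand = π(1.7350e-04)² = 9.457e-08 m²; R₁ = ρL/(N·A_s) = (1.64×10^-8)(3380)/(75×9.457e-08) = 7.815 Ω
Section 2: A = 138 mm² = 1.380e-04 m²
R₂ = (1.64×10^-8)(3000)/(1.380e-04) = 0.3565 Ω
R = R₁ + R₂ = 8.172 Ω
P = I²R = (354)² × 8.172 = 1.02×10^6 W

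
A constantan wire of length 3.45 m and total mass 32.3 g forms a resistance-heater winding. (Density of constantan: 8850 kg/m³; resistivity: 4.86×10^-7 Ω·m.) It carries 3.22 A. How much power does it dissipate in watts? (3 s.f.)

A = m/(density·L) = 0.0323/(8850×3.45) = 1.0579e-06 m²
R = ρL/A = (4.86×10^-7)(3.45)/(1.0579e-06) = 1.585 Ω
P = I²R = (3.22)² × 1.585 = 16.4 W

16.4 W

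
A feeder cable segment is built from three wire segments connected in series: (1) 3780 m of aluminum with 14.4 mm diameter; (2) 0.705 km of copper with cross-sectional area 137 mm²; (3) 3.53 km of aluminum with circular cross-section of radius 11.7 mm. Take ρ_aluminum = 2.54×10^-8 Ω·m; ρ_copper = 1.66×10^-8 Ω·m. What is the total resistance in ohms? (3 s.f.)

Seg 1: A = π(d/2)² = π(7.2000e-03 m)² = 1.629e-04 m²
R_1 = (2.54×10^-8)(3780)/(1.629e-04) = 0.5895 Ω
Seg 2: A = 137 mm² = 1.370e-04 m²
R_2 = (1.66×10^-8)(705)/(1.370e-04) = 0.08542 Ω
Seg 3: A = πr² = π(1.1700e-02 m)² = 4.301e-04 m²
R_3 = (2.54×10^-8)(3530)/(4.301e-04) = 0.2085 Ω
R_total = R_1 + R_2 + R_3 = 0.883 Ω

0.883 Ω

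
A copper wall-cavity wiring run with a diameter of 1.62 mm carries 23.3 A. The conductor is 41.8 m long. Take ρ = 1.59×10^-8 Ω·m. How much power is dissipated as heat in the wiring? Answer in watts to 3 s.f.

175 W

A = π(d/2)² = π(8.1000e-04 m)² = 2.061e-06 m²
R = ρL/A = (1.59×10^-8)(41.8)/(2.061e-06) = 0.3224 Ω
P = I²R = (23.3)² × 0.3224 = 175 W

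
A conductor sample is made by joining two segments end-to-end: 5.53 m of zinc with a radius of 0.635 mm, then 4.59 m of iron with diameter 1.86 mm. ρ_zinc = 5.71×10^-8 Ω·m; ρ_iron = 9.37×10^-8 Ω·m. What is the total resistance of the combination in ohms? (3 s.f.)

0.408 Ω

Segment 1: A = πr² = π(6.3500e-04 m)² = 1.267e-06 m²
R₁ = ρL/A = (5.71×10^-8)(5.53)/(1.267e-06) = 0.2493 Ω
Segment 2: A = π(d/2)² = π(9.3000e-04 m)² = 2.717e-06 m²
R₂ = (9.37×10^-8)(4.59)/(2.717e-06) = 0.1583 Ω
R = R₁ + R₂ = 0.408 Ω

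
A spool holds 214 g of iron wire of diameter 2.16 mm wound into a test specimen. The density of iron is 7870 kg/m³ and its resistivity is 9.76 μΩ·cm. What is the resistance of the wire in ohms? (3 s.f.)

0.198 Ω

ρ = 9.76 μΩ·cm = 9.76×10^-8 Ω·m
A = π(d/2)² = π(1.0800e-03 m)² = 3.6644e-06 m²
L = m/(density·A) = 0.214/(7870×3.6644e-06) = 7.421 m
R = ρL/A = (9.76×10^-8)(7.421)/(3.6644e-06) = 0.198 Ω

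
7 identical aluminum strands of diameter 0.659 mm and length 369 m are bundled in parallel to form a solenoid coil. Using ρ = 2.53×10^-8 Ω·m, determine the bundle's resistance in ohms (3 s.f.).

3.91 Ω

A_strand = π(3.2950e-04 m)² = 3.411e-07 m²
R_strand = ρL/A = (2.53×10^-8)(369)/(3.411e-07) = 27.37 Ω
R_total = R_strand/N = 27.37/7 = 3.91 Ω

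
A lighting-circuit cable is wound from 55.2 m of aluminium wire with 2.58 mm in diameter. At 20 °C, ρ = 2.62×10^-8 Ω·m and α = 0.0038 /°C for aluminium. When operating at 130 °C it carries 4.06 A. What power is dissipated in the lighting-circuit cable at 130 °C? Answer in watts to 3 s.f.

A = π(d/2)² = π(1.2900e-03 m)² = 5.228e-06 m²
R₍20₎ = ρL/A = (2.62×10^-8)(55.2)/(5.228e-06) = 0.2766 Ω
R₍130₎ = R₍20₎(1 + αΔT) = 0.2766 × (1 + 0.0038×110) = 0.3923 Ω
P = I²R = (4.06)² × 0.3923 = 6.47 W

6.47 W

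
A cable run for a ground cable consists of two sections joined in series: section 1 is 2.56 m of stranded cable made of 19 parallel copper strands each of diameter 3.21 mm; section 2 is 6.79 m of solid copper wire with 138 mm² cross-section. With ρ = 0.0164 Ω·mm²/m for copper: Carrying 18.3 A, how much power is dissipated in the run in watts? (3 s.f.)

0.362 W

ρ = 0.0164 Ω·mm²/m = 1.64×10^-8 Ω·m
Section 1: A_strand = π(1.6050e-03)² = 8.093e-06 m²; R₁ = ρL/(N·A_s) = (1.64×10^-8)(2.56)/(19×8.093e-06) = 2.730×10^-4 Ω
Section 2: A = 138 mm² = 1.380e-04 m²
R₂ = (1.64×10^-8)(6.79)/(1.380e-04) = 8.069×10^-4 Ω
R = R₁ + R₂ = 0.00108 Ω
P = I²R = (18.3)² × 0.00108 = 0.362 W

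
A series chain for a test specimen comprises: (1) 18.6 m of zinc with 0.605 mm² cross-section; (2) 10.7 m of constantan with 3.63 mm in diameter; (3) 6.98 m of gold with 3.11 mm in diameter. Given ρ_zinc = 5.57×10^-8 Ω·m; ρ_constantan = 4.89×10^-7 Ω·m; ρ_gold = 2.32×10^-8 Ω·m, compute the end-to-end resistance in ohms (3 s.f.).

Seg 1: A = 0.605 mm² = 6.050e-07 m²
R_1 = (5.57×10^-8)(18.6)/(6.050e-07) = 1.712 Ω
Seg 2: A = π(d/2)² = π(1.8150e-03 m)² = 1.035e-05 m²
R_2 = (4.89×10^-7)(10.7)/(1.035e-05) = 0.5056 Ω
Seg 3: A = π(d/2)² = π(1.5550e-03 m)² = 7.596e-06 m²
R_3 = (2.32×10^-8)(6.98)/(7.596e-06) = 0.02132 Ω
R_total = R_1 + R_2 + R_3 = 2.24 Ω

2.24 Ω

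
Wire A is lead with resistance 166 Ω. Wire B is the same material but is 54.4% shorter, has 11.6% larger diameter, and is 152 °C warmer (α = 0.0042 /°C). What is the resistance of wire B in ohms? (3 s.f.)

R ∝ ρL/d² with ρ ∝ (1+αΔT), so R_B/R_A = (1 − 54.4/100) × (1 + 11.6/100)⁻² × (1 + 0.0042×152)
= 0.456 × 0.8029 × 1.638 = 0.5999
R_B = 0.5999 × 166 = 99.6 Ω

99.6 Ω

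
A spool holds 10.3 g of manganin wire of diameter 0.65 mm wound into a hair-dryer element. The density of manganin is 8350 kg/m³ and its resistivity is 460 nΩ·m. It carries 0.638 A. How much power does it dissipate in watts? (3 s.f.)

ρ = 460 nΩ·m = 4.60×10^-7 Ω·m
A = π(d/2)² = π(3.2500e-04 m)² = 3.3183e-07 m²
L = m/(density·A) = 0.0103/(8350×3.3183e-07) = 3.717 m
R = ρL/A = (4.60×10^-7)(3.717)/(3.3183e-07) = 5.153 Ω
P = I²R = (0.638)² × 5.153 = 2.10 W

2.10 W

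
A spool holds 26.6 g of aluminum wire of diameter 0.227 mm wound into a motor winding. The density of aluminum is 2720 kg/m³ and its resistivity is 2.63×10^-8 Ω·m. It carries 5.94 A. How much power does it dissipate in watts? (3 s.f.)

A = π(d/2)² = π(1.1350e-04 m)² = 4.0471e-08 m²
L = m/(density·A) = 0.0266/(2720×4.0471e-08) = 241.6 m
R = ρL/A = (2.63×10^-8)(241.6)/(4.0471e-08) = 157 Ω
P = I²R = (5.94)² × 157 = 5540 W

5540 W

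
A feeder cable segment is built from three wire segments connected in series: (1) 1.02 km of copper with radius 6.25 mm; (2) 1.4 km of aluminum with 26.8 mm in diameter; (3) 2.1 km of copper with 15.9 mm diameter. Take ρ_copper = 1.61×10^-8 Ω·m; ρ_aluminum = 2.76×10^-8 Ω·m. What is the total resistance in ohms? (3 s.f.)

0.373 Ω

Seg 1: A = πr² = π(6.2500e-03 m)² = 1.227e-04 m²
R_1 = (1.61×10^-8)(1020)/(1.227e-04) = 0.1338 Ω
Seg 2: A = π(d/2)² = π(1.3400e-02 m)² = 5.641e-04 m²
R_2 = (2.76×10^-8)(1400)/(5.641e-04) = 0.0685 Ω
Seg 3: A = π(d/2)² = π(7.9500e-03 m)² = 1.986e-04 m²
R_3 = (1.61×10^-8)(2100)/(1.986e-04) = 0.1703 Ω
R_total = R_1 + R_2 + R_3 = 0.373 Ω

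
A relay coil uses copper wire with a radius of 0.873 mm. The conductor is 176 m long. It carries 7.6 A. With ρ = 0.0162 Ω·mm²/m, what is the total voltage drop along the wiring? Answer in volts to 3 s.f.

9.05 V

ρ = 0.0162 Ω·mm²/m = 1.62×10^-8 Ω·m
A = πr² = π(8.7300e-04 m)² = 2.394e-06 m²
R = ρL/A = (1.62×10^-8)(176)/(2.394e-06) = 1.191 Ω
V = IR = 7.6 × 1.191 = 9.05 V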